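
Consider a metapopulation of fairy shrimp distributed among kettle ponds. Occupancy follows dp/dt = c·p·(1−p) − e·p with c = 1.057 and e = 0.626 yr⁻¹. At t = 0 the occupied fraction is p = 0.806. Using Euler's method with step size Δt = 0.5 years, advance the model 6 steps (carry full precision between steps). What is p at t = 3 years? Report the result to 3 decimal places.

Update rule: p ← p + [c·p·(1−p) − e·p]·Δt with Δt = 0.5.
  1  |  dp/dt·Δt = -0.169640  |  p_1 = 0.636360
  2  |  dp/dt·Δt = -0.076883  |  p_2 = 0.559478
  3  |  dp/dt·Δt = -0.044861  |  p_3 = 0.514616
  4  |  dp/dt·Δt = -0.029063  |  p_4 = 0.485554
  5  |  dp/dt·Δt = -0.019964  |  p_5 = 0.465590
  6  |  dp/dt·Δt = -0.014230  |  p_6 = 0.451360

0.451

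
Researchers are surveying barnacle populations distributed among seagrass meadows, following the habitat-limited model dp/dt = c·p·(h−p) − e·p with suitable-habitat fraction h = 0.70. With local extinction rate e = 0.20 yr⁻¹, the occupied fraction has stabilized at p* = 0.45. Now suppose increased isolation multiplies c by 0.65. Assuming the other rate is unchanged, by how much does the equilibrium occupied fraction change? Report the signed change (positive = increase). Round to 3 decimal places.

-0.135

Balance c(h−p*) = e gives c = e/(0.7 − 0.45000) = 0.20/0.25000 = 0.80000.
New p* = 0.7 − e/c = 0.7 − 0.20000/0.52000 = 0.31538.
Δp* = 0.31538 − 0.45000 = -0.13462.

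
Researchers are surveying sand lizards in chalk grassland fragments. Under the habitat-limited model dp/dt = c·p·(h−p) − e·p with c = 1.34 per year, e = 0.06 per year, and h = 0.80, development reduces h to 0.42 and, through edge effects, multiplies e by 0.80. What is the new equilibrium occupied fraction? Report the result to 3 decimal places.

0.384

Before: p* = h − e/c = 0.80 − 0.06/1.34 = 0.80 − 0.0448 = 0.7552.
After: c = 1.34, e = 0.048, h = 0.42; p* = 0.42 − 0.048/1.34 = 0.3842.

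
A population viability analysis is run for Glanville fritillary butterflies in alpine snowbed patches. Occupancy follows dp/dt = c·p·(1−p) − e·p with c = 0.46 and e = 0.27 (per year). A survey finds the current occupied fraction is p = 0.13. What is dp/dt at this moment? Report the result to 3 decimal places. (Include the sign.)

Colonization term: c·p·(1−p) = 0.46×0.13×0.8700 = 0.05203.
Extinction term: e·p = 0.03510.
dp/dt = 0.05203 − 0.03510 = 0.01693.

0.017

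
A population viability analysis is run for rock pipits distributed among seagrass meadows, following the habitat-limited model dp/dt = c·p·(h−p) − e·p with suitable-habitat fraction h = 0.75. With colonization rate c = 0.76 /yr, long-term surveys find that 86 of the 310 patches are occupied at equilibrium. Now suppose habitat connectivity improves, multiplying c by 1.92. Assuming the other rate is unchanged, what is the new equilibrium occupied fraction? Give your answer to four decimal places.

Observed p* = 86/310 = 0.27742.
Balance c(h−p*) = e gives e = 0.76×(0.75 − 0.27742) = 0.35916.
New p* = 0.75 − e/c = 0.75 − 0.35916/1.45920 = 0.50387.

0.5039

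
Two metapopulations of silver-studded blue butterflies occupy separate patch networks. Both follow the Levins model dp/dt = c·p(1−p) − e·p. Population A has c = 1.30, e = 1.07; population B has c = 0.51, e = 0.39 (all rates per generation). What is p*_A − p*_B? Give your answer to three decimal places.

-0.058

A: p*_A = 1 − 1.07/1.30 = 0.1769.
B: p*_B = 1 − 0.39/0.51 = 0.2353.
p*_A − p*_B = 0.1769 − 0.2353 = -0.0584.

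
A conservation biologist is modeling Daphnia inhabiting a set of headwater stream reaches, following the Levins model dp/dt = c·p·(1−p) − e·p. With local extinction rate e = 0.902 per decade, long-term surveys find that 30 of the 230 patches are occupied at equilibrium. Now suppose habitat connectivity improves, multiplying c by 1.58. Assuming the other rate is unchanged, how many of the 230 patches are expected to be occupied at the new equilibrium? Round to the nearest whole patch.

Observed p* = 30/230 = 0.13043.
Balance c(1−p*) = e gives c = e/(1 − 0.13043) = 0.902/0.86957 = 1.03729.
New p* = 1 − e/c = 1 − 0.90200/1.63892 = 0.44964.
Expected occupied = 230 × 0.44964 = 103.42 ≈ 103.

103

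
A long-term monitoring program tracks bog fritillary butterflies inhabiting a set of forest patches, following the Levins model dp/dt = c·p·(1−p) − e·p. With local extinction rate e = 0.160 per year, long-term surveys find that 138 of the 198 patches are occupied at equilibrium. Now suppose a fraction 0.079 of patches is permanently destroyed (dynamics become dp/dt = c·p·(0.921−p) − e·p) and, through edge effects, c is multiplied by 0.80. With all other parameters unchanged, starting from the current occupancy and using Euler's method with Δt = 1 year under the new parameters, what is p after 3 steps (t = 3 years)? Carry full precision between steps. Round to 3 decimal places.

0.601

Observed p* = 138/198 = 0.69697.
Balance c(1−p*) = e gives c = e/(1 − 0.69697) = 0.160/0.30303 = 0.52800.
Starting from p₀ = 0.69697; update p ← p + (dp/dt)·Δt with the new parameters.
p: 0.69697 → 0.65141  (Δp = -0.04556)
p: 0.65141 → 0.62136  (Δp = -0.03005)
p: 0.62136 → 0.60059  (Δp = -0.02077)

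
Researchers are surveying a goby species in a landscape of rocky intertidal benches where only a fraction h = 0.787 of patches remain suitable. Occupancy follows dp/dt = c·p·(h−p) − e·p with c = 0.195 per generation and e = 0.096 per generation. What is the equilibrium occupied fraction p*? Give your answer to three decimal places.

Setting dp/dt = 0 and dividing by p* gives c·(h−p*) = e.
So p* = h − e/c = 0.787 − 0.096/0.195 = 0.787 − 0.4923 = 0.2947.

0.295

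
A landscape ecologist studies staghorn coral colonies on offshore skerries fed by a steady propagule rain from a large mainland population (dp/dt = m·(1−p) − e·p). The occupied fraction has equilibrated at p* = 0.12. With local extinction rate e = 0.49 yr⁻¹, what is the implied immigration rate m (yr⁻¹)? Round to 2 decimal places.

At equilibrium m(1−p*) = e·p*, so m = e·p*/(1−p*).
m = 0.49 × 0.12 / 0.8800 = 0.0588/0.8800 = 0.0668.

0.07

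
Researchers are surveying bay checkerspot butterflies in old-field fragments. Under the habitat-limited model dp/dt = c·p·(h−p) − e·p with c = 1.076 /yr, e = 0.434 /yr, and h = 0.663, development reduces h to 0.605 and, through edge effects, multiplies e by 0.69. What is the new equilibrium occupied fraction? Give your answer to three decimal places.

Before: p* = h − e/c = 0.663 − 0.434/1.076 = 0.663 − 0.4033 = 0.2597.
After: c = 1.076, e = 0.29946, h = 0.605; p* = 0.605 − 0.29946/1.076 = 0.3267.

0.327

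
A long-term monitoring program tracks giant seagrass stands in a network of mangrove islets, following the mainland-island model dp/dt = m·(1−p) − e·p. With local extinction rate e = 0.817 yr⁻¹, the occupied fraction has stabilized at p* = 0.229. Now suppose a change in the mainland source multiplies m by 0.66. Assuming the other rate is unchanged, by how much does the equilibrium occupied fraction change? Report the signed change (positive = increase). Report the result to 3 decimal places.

Balance m(1−p*) = e·p* gives m = e·p*/(1−p*) = 0.817×0.22900/0.77100 = 0.24266.
New p* = m/(m+e) = 0.16016/(0.16016+0.81700) = 0.16390.
Δp* = 0.16390 − 0.22900 = -0.06510.

-0.065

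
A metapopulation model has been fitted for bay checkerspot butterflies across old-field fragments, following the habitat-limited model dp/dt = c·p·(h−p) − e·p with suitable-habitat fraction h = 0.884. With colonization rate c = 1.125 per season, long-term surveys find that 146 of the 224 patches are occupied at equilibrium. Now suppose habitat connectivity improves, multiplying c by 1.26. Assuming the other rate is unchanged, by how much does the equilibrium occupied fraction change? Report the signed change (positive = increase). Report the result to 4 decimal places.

0.0479

Observed p* = 146/224 = 0.65179.
Balance c(h−p*) = e gives e = 1.125×(0.884 − 0.65179) = 0.26124.
New p* = 0.884 − e/c = 0.884 − 0.26124/1.41750 = 0.69970.
Δp* = 0.69970 − 0.65179 = +0.04791.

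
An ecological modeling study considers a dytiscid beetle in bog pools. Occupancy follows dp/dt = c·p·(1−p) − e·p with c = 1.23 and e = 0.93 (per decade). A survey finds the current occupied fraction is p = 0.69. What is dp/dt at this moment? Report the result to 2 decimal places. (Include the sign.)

Colonization term: c·p·(1−p) = 1.23×0.69×0.3100 = 0.26310.
Extinction term: e·p = 0.64170.
dp/dt = 0.26310 − 0.64170 = -0.37860.

-0.38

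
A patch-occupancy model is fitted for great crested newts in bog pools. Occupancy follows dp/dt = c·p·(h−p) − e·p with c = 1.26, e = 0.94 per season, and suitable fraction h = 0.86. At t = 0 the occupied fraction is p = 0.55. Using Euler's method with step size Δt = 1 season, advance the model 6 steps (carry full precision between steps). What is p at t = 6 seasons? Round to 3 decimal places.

Update rule: p ← p + [c·p·(h−p) − e·p]·Δt with Δt = 1.
step 1: Δp = -0.30217, p = 0.24783
step 2: Δp = -0.04180, p = 0.20603
step 3: Δp = -0.02390, p = 0.18213
step 4: Δp = -0.01564, p = 0.16649
step 5: Δp = -0.01102, p = 0.15547
step 6: Δp = -0.00813, p = 0.14734

0.147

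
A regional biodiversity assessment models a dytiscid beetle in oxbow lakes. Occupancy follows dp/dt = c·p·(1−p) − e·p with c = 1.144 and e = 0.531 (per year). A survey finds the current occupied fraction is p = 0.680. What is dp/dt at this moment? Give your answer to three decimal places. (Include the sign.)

Colonization term: c·p·(1−p) = 1.144×0.680×0.3200 = 0.24893.
Extinction term: e·p = 0.36108.
dp/dt = 0.24893 − 0.36108 = -0.11215.

-0.112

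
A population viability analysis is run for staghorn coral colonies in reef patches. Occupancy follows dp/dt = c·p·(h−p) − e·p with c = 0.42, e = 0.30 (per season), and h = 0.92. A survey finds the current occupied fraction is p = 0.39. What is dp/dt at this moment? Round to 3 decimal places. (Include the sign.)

Colonization term: c·p·(h−p) = 0.42×0.39×0.5300 = 0.08681.
Extinction term: e·p = 0.11700.
dp/dt = 0.08681 − 0.11700 = -0.03019.

-0.030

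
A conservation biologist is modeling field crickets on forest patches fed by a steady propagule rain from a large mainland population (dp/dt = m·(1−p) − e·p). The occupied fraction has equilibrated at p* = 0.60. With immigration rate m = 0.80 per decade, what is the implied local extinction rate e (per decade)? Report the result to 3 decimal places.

At equilibrium m(1−p*) = e·p*, so e = m(1−p*)/p*.
e = 0.80 × 0.4000 / 0.60 = 0.5333.

0.533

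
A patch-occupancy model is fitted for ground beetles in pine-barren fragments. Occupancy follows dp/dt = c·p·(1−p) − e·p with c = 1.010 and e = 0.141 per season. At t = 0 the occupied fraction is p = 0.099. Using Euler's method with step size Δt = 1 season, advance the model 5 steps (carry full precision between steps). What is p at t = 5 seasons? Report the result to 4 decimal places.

0.7886

Update rule: p ← p + [c·p·(1−p) − e·p]·Δt with Δt = 1.
step 1: Δp = +0.07613, p = 0.17513
step 2: Δp = +0.12121, p = 0.29634
step 3: Δp = +0.16882, p = 0.46517
step 4: Δp = +0.18569, p = 0.65085
step 5: Δp = +0.13774, p = 0.78860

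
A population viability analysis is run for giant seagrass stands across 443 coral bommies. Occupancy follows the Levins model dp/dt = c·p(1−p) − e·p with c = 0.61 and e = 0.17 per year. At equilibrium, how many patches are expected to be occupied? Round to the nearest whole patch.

320

p* = 1 − e/c = 1 − 0.17/0.61 = 0.7213.
Expected occupied patches = N × p* = 443 × 0.7213 = 319.54 ≈ 320.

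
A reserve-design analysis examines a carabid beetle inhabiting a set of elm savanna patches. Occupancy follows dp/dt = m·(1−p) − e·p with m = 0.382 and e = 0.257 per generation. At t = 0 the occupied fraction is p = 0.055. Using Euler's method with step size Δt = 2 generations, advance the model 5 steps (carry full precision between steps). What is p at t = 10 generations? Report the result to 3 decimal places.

0.599

Update rule: p ← p + [m·(1−p) − e·p]·Δt with Δt = 2.
step 1: Δp = +0.69371, p = 0.74871
step 2: Δp = -0.19285, p = 0.55586
step 3: Δp = +0.05361, p = 0.60947
step 4: Δp = -0.01490, p = 0.59457
step 5: Δp = +0.00414, p = 0.59871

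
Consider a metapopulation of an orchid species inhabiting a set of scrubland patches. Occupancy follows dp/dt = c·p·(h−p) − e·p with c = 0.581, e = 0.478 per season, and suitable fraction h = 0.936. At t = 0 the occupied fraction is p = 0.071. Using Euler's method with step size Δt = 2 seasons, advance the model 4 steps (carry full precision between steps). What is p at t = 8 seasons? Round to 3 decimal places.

0.084

Update rule: p ← p + [c·p·(h−p) − e·p]·Δt with Δt = 2.
step 1: Δp = +0.00349, p = 0.07449
step 2: Δp = +0.00336, p = 0.07785
step 3: Δp = +0.00321, p = 0.08105
step 4: Δp = +0.00304, p = 0.08409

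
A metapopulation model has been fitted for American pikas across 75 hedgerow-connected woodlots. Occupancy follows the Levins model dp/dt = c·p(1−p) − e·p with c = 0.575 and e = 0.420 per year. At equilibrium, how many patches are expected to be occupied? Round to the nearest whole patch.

p* = 1 − e/c = 1 − 0.420/0.575 = 0.2696.
Expected occupied patches = N × p* = 75 × 0.2696 = 20.22 ≈ 20.

20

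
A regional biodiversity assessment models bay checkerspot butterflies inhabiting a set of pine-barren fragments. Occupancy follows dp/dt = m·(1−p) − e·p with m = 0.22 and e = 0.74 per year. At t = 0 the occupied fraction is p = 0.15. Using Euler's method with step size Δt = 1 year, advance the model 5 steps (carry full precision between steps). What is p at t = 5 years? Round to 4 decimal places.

Update rule: p ← p + [m·(1−p) − e·p]·Δt with Δt = 1.
t = 1: p = 0.15000 + (+0.07600) = 0.22600
t = 2: p = 0.22600 + (+0.00304) = 0.22904
t = 3: p = 0.22904 + (+0.00012) = 0.22916
t = 4: p = 0.22916 + (+0.00000) = 0.22917
t = 5: p = 0.22917 + (+0.00000) = 0.22917

0.2292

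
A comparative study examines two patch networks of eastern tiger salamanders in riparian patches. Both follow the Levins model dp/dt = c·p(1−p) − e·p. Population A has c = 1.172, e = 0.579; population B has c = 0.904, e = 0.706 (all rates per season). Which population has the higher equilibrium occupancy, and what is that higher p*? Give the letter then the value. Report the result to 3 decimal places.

A, 0.506

A: p*_A = 1 − 0.579/1.172 = 0.5060.
B: p*_B = 1 − 0.706/0.904 = 0.2190.
A is higher at 0.5060.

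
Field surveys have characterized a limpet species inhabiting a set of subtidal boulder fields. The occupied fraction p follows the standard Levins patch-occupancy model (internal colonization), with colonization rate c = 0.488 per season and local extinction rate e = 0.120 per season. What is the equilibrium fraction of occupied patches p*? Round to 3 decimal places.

0.754

At equilibrium, colonization balances extinction: c·p*·(1−p*) = e·p*.
So p* = 1 − e/c = 1 − 0.120/0.488 = 1 − 0.2459 = 0.7541.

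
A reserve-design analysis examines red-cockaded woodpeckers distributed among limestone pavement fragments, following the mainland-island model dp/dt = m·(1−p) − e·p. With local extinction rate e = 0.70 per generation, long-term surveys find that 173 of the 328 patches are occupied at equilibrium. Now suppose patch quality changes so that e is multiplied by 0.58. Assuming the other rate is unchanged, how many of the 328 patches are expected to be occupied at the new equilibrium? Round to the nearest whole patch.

216

Observed p* = 173/328 = 0.52744.
Balance m(1−p*) = e·p* gives m = e·p*/(1−p*) = 0.70×0.52744/0.47256 = 0.78129.
New p* = m/(m+e) = 0.78129/(0.78129+0.40600) = 0.65804.
Expected occupied = 328 × 0.65804 = 215.84 ≈ 216.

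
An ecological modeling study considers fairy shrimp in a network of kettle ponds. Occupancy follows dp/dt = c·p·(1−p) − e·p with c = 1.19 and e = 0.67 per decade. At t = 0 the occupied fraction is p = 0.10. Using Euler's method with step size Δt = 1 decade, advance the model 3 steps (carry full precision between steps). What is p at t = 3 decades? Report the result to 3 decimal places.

Update rule: p ← p + [c·p·(1−p) − e·p]·Δt with Δt = 1.
step 1: Δp = +0.04010, p = 0.14010
step 2: Δp = +0.04949, p = 0.18959
step 3: Δp = +0.05581, p = 0.24541

0.245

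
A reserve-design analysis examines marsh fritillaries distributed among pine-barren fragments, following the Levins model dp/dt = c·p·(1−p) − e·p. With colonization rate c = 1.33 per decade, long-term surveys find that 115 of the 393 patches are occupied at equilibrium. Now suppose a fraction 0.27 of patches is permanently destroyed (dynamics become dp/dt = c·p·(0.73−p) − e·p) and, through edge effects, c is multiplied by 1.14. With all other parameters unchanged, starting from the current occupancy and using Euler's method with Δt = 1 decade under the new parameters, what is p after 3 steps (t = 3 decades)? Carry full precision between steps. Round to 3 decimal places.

Observed p* = 115/393 = 0.29262.
Balance c(1−p*) = e gives e = 1.33×(1 − 0.29262) = 0.94081.
Starting from p₀ = 0.29262; update p ← p + (dp/dt)·Δt with the new parameters.
  1  |  dp/dt·Δt = -0.081249  |  p_1 = 0.211372
  2  |  dp/dt·Δt = -0.032651  |  p_2 = 0.178721
  3  |  dp/dt·Δt = -0.018760  |  p_3 = 0.159962

0.160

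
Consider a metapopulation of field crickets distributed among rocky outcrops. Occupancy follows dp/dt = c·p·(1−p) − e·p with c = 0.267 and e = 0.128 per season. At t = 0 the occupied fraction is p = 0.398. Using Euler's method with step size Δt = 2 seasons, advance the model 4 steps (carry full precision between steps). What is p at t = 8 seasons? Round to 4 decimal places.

Update rule: p ← p + [c·p·(1−p) − e·p]·Δt with Δt = 2.
p: 0.39800 → 0.42406  (Δp = +0.02606)
p: 0.42406 → 0.44592  (Δp = +0.02186)
p: 0.44592 → 0.46370  (Δp = +0.01778)
p: 0.46370 → 0.47779  (Δp = +0.01409)

0.4778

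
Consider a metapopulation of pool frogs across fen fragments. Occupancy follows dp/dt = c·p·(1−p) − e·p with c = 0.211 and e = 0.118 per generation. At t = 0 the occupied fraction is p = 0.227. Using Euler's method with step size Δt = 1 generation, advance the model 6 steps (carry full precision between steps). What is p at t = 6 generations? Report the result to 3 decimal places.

0.287

Update rule: p ← p + [c·p·(1−p) − e·p]·Δt with Δt = 1.
  1  |  dp/dt·Δt = +0.010238  |  p_1 = 0.237238
  2  |  dp/dt·Δt = +0.010188  |  p_2 = 0.247426
  3  |  dp/dt·Δt = +0.010093  |  p_3 = 0.257519
  4  |  dp/dt·Δt = +0.009957  |  p_4 = 0.267476
  5  |  dp/dt·Δt = +0.009780  |  p_5 = 0.277256
  6  |  dp/dt·Δt = +0.009565  |  p_6 = 0.286821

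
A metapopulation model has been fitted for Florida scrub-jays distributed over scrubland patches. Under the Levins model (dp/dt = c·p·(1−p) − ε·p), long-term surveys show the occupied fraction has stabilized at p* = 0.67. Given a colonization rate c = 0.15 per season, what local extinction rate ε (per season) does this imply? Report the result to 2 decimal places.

0.05

At equilibrium c(1−p*) = ε.
ε = 0.15 × (1 − 0.67) = 0.15 × 0.3300 = 0.0495.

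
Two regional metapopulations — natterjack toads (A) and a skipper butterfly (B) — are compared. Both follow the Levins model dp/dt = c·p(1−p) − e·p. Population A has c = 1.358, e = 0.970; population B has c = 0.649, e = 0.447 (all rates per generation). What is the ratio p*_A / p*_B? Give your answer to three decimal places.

A: p*_A = 1 − 0.970/1.358 = 0.2857.
B: p*_B = 1 − 0.447/0.649 = 0.3112.
p*_A / p*_B = 0.2857/0.3112 = 0.9180.

0.918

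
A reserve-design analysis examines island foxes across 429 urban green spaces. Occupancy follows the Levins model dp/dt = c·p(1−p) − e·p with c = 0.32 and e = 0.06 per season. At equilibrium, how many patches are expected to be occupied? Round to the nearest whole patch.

p* = 1 − e/c = 1 − 0.06/0.32 = 0.8125.
Expected occupied patches = N × p* = 429 × 0.8125 = 348.56 ≈ 349.

349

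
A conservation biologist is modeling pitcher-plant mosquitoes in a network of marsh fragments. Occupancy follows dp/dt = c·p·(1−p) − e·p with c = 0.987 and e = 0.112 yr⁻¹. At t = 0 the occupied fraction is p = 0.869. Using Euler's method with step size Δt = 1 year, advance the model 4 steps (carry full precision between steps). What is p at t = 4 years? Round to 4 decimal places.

0.8865

Update rule: p ← p + [c·p·(1−p) − e·p]·Δt with Δt = 1.
p: 0.86900 → 0.88403  (Δp = +0.01503)
p: 0.88403 → 0.88621  (Δp = +0.00218)
p: 0.88621 → 0.88648  (Δp = +0.00028)
p: 0.88648 → 0.88652  (Δp = +0.00003)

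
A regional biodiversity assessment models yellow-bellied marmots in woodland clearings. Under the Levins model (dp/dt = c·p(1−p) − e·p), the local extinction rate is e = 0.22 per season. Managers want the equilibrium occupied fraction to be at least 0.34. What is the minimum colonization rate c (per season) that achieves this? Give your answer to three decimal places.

0.333

p* = 1 − e/c ≥ 0.34 requires e/c ≤ 0.6600, i.e. c ≥ e/0.6600.
c_min = 0.22/0.6600 = 0.3333.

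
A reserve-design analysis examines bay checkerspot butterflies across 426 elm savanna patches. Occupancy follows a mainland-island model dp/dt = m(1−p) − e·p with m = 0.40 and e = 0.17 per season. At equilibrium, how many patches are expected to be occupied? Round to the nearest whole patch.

p* = m/(m+e) = 0.40/0.5700 = 0.7018.
Expected occupied patches = N × p* = 426 × 0.7018 = 298.95 ≈ 299.

299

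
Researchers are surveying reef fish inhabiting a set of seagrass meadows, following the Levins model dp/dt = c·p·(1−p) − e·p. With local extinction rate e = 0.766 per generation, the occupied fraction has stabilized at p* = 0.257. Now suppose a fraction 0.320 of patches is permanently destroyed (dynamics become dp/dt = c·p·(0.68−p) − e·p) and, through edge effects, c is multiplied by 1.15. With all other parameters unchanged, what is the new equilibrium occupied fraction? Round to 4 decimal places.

0.0339

Balance c(1−p*) = e gives c = e/(1 − 0.25700) = 0.766/0.74300 = 1.03096.
New p* = 0.68 − e/c = 0.68 − 0.76600/1.18560 = 0.03391.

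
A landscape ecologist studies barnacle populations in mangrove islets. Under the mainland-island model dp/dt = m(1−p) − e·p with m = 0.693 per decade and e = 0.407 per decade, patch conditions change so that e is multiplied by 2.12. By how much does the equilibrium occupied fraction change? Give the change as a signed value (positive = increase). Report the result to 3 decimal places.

-0.185

Before: p* = 0.693/(0.693+0.407) = 0.6300.
After: m = 0.693, e = 0.86284; p* = 0.693/1.5558 = 0.4454.
Δp* = 0.4454 − 0.6300 = -0.1846.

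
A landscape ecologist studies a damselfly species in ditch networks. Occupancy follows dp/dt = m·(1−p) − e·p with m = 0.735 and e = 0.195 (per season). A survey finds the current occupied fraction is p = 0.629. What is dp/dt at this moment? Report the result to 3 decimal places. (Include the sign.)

Colonization term: m·(1−p) = 0.735×0.3710 = 0.27269.
Extinction term: e·p = 0.12266.
dp/dt = 0.27269 − 0.12266 = 0.15003.

0.150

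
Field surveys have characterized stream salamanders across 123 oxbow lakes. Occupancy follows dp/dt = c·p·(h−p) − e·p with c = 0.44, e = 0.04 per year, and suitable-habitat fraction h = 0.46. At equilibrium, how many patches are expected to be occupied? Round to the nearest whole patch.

p* = h − e/c = 0.46 − 0.0909 = 0.3691.
Expected occupied patches = N × p* = 123 × 0.3691 = 45.40 ≈ 45.

45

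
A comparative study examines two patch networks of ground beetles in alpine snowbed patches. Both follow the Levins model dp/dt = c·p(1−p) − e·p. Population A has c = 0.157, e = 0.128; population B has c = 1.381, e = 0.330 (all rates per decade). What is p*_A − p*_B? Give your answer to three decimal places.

-0.576

A: p*_A = 1 − 0.128/0.157 = 0.1847.
B: p*_B = 1 − 0.330/1.381 = 0.7610.
p*_A − p*_B = 0.1847 − 0.7610 = -0.5763.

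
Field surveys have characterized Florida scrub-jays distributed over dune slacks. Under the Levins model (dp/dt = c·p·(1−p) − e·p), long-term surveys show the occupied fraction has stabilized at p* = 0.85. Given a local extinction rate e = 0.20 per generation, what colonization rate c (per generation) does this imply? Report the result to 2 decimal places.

At equilibrium c(1−p*) = e, so c = e/(1−p*).
c = 0.20/(1 − 0.85) = 0.20/0.1500 = 1.3333.

1.33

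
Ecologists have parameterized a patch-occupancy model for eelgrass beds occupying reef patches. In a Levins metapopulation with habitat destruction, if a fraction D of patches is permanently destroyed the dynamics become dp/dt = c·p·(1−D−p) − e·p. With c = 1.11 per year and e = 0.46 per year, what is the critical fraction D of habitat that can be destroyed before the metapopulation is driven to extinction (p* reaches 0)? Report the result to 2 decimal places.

The nontrivial equilibrium is p* = (1−D) − e/c; extinction occurs when this hits zero.
So D_crit = 1 − e/c = 1 − 0.46/1.11 = 1 − 0.4144 = 0.5856.
This equals the undisturbed p*, a classic result of Lande's extension.

0.59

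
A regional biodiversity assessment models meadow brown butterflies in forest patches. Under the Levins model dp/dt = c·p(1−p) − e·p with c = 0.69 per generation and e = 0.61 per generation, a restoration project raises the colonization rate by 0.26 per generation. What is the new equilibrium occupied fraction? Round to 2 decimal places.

0.36

Before: p* = 1 − 0.61/0.69 = 0.1159.
After the change, c = 0.95, e = 0.61, so p* = 1 − 0.61/0.95 = 0.3579.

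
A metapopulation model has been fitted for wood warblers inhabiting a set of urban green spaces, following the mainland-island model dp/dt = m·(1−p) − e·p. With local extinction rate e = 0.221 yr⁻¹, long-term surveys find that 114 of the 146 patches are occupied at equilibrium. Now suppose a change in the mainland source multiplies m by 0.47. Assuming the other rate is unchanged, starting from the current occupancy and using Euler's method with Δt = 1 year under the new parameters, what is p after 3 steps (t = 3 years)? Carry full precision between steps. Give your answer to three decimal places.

0.637

Observed p* = 114/146 = 0.78082.
Balance m(1−p*) = e·p* gives m = e·p*/(1−p*) = 0.221×0.78082/0.21918 = 0.78731.
Starting from p₀ = 0.78082; update p ← p + (dp/dt)·Δt with the new parameters.
p: 0.78082 → 0.68936  (Δp = -0.09146)
p: 0.68936 → 0.65196  (Δp = -0.03740)
p: 0.65196 → 0.63667  (Δp = -0.01530)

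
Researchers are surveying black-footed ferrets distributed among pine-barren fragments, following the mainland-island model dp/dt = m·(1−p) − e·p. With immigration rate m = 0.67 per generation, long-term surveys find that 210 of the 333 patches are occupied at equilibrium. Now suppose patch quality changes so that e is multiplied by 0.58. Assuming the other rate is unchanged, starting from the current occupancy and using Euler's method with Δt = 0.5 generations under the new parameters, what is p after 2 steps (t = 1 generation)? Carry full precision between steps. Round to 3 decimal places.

0.711

Observed p* = 210/333 = 0.63063.
Balance m(1−p*) = e·p* gives e = m(1−p*)/p* = 0.67×0.36937/0.63063 = 0.39243.
Starting from p₀ = 0.63063; update p ← p + (dp/dt)·Δt with the new parameters.
p: 0.63063 → 0.68260  (Δp = +0.05197)
p: 0.68260 → 0.71125  (Δp = +0.02865)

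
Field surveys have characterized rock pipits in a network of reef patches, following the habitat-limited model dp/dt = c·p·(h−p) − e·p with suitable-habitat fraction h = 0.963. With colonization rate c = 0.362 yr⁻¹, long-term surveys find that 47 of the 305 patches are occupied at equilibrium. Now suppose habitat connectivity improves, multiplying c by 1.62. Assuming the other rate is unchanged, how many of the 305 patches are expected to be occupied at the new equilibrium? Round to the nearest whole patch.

141

Observed p* = 47/305 = 0.15410.
Balance c(h−p*) = e gives e = 0.362×(0.963 − 0.15410) = 0.29282.
New p* = 0.963 − e/c = 0.963 − 0.29282/0.58644 = 0.46368.
Expected occupied = 305 × 0.46368 = 141.42 ≈ 141.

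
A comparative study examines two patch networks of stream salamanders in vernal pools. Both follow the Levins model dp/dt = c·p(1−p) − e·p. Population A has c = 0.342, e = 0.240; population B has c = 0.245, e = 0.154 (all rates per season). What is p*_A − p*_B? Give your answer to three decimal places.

A: p*_A = 1 − 0.240/0.342 = 0.2982.
B: p*_B = 1 − 0.154/0.245 = 0.3714.
p*_A − p*_B = 0.2982 − 0.3714 = -0.0732.

-0.073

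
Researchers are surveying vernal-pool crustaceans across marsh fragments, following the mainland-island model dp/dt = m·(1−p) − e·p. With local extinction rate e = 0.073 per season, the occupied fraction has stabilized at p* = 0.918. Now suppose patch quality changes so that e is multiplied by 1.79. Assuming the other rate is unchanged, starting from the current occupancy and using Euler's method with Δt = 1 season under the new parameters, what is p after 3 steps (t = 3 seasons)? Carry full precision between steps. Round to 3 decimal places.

Balance m(1−p*) = e·p* gives m = e·p*/(1−p*) = 0.073×0.91800/0.08200 = 0.81724.
Starting from p₀ = 0.91800; update p ← p + (dp/dt)·Δt with the new parameters.
step 1: Δp = -0.05294, p = 0.86506
step 2: Δp = -0.00276, p = 0.86230
step 3: Δp = -0.00014, p = 0.86216

0.862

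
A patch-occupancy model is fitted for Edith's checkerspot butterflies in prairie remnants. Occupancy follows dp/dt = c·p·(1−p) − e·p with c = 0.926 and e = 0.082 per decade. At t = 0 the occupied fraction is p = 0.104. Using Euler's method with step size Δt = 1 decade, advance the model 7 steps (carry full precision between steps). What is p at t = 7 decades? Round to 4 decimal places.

Update rule: p ← p + [c·p·(1−p) − e·p]·Δt with Δt = 1.
step 1: Δp = +0.07776, p = 0.18176
step 2: Δp = +0.12281, p = 0.30457
step 3: Δp = +0.17116, p = 0.47573
step 4: Δp = +0.19194, p = 0.66768
step 5: Δp = +0.15071, p = 0.81839
step 6: Δp = +0.07052, p = 0.88891
step 7: Δp = +0.01855, p = 0.90746

0.9075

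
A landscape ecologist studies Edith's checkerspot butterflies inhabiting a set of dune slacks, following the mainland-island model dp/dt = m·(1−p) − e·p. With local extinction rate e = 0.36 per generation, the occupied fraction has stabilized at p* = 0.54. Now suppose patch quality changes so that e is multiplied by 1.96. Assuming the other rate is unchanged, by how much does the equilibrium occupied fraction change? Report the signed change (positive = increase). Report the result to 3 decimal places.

-0.165

Balance m(1−p*) = e·p* gives m = e·p*/(1−p*) = 0.36×0.54000/0.46000 = 0.42261.
New p* = m/(m+e) = 0.42261/(0.42261+0.70560) = 0.37458.
Δp* = 0.37458 − 0.54000 = -0.16542.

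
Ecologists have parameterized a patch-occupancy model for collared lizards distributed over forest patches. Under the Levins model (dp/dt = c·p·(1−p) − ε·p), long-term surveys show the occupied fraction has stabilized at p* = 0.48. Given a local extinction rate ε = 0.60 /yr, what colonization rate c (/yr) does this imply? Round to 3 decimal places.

At equilibrium c(1−p*) = ε, so c = ε/(1−p*).
c = 0.60/(1 − 0.48) = 0.60/0.5200 = 1.1538.

1.154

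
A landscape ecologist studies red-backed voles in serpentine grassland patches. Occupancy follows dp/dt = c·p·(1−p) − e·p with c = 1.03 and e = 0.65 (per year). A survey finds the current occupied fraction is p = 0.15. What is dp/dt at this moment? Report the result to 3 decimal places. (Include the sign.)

Colonization term: c·p·(1−p) = 1.03×0.15×0.8500 = 0.13132.
Extinction term: e·p = 0.09750.
dp/dt = 0.13132 − 0.09750 = 0.03382.

0.034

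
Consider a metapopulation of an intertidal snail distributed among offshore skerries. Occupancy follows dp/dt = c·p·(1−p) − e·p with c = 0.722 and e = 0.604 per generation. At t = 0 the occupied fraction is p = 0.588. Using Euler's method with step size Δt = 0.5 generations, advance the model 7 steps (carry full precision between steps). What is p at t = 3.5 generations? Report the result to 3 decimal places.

Update rule: p ← p + [c·p·(1−p) − e·p]·Δt with Δt = 0.5.
  1  |  dp/dt·Δt = -0.090122  |  p_1 = 0.497878
  2  |  dp/dt·Δt = -0.060111  |  p_2 = 0.437768
  3  |  dp/dt·Δt = -0.043354  |  p_3 = 0.394414
  4  |  dp/dt·Δt = -0.032888  |  p_4 = 0.361526
  5  |  dp/dt·Δt = -0.025853  |  p_5 = 0.335673
  6  |  dp/dt·Δt = -0.020871  |  p_6 = 0.314802
  7  |  dp/dt·Δt = -0.017202  |  p_7 = 0.297600

0.298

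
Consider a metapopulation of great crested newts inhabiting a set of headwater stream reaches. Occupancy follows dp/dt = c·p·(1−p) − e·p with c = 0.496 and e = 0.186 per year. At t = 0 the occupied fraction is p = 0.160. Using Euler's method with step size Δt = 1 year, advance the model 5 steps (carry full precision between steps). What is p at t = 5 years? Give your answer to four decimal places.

Update rule: p ← p + [c·p·(1−p) − e·p]·Δt with Δt = 1.
p: 0.16000 → 0.19690  (Δp = +0.03690)
p: 0.19690 → 0.23871  (Δp = +0.04181)
p: 0.23871 → 0.28445  (Δp = +0.04574)
p: 0.28445 → 0.33250  (Δp = +0.04805)
p: 0.33250 → 0.38074  (Δp = +0.04824)

0.3807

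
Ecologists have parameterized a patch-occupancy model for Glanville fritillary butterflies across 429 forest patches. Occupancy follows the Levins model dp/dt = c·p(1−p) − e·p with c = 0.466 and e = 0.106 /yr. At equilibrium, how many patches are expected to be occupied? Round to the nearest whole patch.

331

p* = 1 − e/c = 1 − 0.106/0.466 = 0.7725.
Expected occupied patches = N × p* = 429 × 0.7725 = 331.42 ≈ 331.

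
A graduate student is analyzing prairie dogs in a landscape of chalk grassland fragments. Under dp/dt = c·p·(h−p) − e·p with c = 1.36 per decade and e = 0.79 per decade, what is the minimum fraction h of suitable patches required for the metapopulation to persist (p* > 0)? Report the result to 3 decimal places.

p* = h − e/c is positive only when h > e/c.
h_min = e/c = 0.79/1.36 = 0.5809.

0.581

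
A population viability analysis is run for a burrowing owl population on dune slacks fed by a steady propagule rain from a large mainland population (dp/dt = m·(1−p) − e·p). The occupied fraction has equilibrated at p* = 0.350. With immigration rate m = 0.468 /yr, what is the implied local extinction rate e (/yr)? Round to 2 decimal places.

0.87

At equilibrium m(1−p*) = e·p*, so e = m(1−p*)/p*.
e = 0.468 × 0.6500 / 0.350 = 0.8691.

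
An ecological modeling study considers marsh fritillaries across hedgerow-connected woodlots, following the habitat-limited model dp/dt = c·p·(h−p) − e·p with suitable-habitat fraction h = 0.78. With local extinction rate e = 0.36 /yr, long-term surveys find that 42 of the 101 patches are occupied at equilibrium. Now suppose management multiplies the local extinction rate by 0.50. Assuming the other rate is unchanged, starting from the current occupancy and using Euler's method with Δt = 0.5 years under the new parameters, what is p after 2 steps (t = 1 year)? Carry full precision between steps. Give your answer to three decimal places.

0.486

Observed p* = 42/101 = 0.41584.
Balance c(h−p*) = e gives c = e/(0.78 − 0.41584) = 0.36/0.36416 = 0.98858.
Starting from p₀ = 0.41584; update p ← p + (dp/dt)·Δt with the new parameters.
step 1: Δp = +0.03743, p = 0.45327
step 2: Δp = +0.03241, p = 0.48568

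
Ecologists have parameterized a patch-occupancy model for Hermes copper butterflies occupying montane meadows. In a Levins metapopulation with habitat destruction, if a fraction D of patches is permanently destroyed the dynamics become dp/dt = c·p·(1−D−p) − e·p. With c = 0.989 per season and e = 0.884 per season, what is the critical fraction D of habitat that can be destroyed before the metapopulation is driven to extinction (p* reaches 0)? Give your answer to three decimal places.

0.106

The nontrivial equilibrium is p* = (1−D) − e/c; extinction occurs when this hits zero.
So D_crit = 1 − e/c = 1 − 0.884/0.989 = 1 − 0.8938 = 0.1062.
Note this equals the original equilibrium occupancy — the Levins extinction-debt result.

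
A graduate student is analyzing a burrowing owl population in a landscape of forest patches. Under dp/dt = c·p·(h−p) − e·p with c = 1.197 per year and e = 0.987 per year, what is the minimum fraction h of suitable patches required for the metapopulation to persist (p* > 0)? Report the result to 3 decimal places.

0.825

p* = h − e/c is positive only when h > e/c.
h_min = e/c = 0.987/1.197 = 0.8246.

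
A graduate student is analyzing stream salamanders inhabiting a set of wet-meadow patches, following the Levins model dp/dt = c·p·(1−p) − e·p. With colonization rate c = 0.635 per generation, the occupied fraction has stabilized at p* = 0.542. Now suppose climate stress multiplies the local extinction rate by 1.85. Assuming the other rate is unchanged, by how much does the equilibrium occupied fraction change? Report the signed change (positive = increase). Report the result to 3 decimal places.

Balance c(1−p*) = e gives e = 0.635×(1 − 0.54200) = 0.29083.
New p* = 1 − e/c = 1 − 0.53804/0.63500 = 0.15269.
Δp* = 0.15269 − 0.54200 = -0.38931.

-0.389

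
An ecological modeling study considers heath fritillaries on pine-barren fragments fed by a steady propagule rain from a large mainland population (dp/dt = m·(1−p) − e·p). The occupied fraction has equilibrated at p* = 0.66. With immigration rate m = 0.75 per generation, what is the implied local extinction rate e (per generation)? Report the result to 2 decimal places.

At equilibrium m(1−p*) = e·p*, so e = m(1−p*)/p*.
e = 0.75 × 0.3400 / 0.66 = 0.3864.

0.39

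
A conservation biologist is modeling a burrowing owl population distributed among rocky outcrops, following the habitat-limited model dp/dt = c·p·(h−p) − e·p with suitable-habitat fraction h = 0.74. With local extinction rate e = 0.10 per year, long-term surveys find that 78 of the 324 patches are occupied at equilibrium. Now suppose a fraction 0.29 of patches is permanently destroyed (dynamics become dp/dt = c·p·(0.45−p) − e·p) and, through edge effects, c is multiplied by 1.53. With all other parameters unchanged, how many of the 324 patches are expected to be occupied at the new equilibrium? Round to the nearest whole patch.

40

Observed p* = 78/324 = 0.24074.
Balance c(h−p*) = e gives c = e/(0.74 − 0.24074) = 0.10/0.49926 = 0.20030.
New p* = 0.45 − e/c = 0.45 − 0.10000/0.30646 = 0.12369.
Expected occupied = 324 × 0.12369 = 40.08 ≈ 40.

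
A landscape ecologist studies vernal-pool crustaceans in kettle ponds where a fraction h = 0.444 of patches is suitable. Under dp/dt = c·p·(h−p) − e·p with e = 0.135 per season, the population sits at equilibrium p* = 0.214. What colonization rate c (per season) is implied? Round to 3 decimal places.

At equilibrium c(h−p*) = e, so c = e/(h−p*).
c = 0.135/(0.444 − 0.214) = 0.135/0.2300 = 0.5870.

0.587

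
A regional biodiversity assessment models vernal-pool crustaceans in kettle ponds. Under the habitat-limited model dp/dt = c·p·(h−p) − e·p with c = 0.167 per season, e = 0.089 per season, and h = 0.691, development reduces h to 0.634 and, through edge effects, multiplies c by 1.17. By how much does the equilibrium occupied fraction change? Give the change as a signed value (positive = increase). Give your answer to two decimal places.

0.02

Before: p* = h − e/c = 0.691 − 0.089/0.167 = 0.691 − 0.5329 = 0.1581.
After: c = 0.19539, e = 0.089, h = 0.634; p* = 0.634 − 0.089/0.19539 = 0.1785.
Δp* = 0.1785 − 0.1581 = +0.0204.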